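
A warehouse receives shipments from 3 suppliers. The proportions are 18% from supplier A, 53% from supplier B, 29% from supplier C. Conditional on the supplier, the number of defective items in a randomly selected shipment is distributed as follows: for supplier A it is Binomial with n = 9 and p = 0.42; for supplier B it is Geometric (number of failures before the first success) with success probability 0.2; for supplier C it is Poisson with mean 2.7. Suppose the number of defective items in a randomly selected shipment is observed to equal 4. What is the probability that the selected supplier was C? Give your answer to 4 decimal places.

0.3247

Likelihoods P(X=4 | ·): A: 0.25734; B: 0.08192; C: 0.148816.
Posterior ∝ prior × likelihood. Numerator for C: 0.29·0.148816 = 0.0431565.
Normalizing constant: 0.18·0.25734 + 0.53·0.08192 + 0.29·0.148816 = 0.132895.
P(C | observation) = 0.0431565 / 0.132895 = 0.324741.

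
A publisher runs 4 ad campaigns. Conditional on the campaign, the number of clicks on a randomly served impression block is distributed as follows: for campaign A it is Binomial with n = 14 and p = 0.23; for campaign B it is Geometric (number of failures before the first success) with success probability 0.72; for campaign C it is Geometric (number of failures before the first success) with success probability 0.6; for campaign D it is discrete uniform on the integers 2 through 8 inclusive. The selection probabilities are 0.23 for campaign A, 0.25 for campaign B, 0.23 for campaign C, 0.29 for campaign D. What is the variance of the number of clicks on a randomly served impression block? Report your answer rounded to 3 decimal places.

Per component, A: μ=3.22, E[X²]=12.8478; B: μ=0.388889, E[X²]=0.691358; C: μ=0.666667, E[X²]=1.55556; D: μ=5, E[X²]=29.
E[X] = 0.23·3.22 + 0.25·0.388889 + 0.23·0.666667 + 0.29·5 = 2.44116.
E[X²] = 0.23·12.8478 + 0.25·0.691358 + 0.23·1.55556 + 0.29·29 = 11.8956.
Var(X) = E[X²] − (E[X])² = 11.8956 − 5.95924 = 5.93637.

5.936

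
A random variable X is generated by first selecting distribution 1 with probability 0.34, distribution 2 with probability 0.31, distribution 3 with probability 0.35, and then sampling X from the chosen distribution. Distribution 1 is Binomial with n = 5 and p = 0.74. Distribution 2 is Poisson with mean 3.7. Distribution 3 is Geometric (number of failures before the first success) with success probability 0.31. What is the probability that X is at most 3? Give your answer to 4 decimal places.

0.5559

Conditional on each component, P(X ≤ 3): 1: 0.388274; 2: 0.494153; 3: 0.773329.
By total probability, P(X ≤ 3) = 0.34·0.388274 + 0.31·0.494153 + 0.35·0.773329 = 0.555866.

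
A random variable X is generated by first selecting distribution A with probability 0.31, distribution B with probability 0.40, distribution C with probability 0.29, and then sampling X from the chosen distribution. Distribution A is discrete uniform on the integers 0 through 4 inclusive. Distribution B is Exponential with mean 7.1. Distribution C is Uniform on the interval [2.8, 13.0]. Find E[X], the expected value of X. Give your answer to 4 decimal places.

Component means — A: 2; B: 7.1; C: 7.9.
E[X] = 0.31·2 + 0.4·7.1 + 0.29·7.9 = 5.751.

5.7510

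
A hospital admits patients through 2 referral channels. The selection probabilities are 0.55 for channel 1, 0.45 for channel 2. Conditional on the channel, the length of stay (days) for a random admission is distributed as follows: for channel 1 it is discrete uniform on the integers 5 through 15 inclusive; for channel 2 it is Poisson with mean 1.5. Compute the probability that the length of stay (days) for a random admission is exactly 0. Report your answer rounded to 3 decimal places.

0.100

Conditional on each channel, P(X = 0): 1: 0; 2: 0.22313.
By total probability, P(X = 0) = 0.55·0 + 0.45·0.22313 = 0.100409.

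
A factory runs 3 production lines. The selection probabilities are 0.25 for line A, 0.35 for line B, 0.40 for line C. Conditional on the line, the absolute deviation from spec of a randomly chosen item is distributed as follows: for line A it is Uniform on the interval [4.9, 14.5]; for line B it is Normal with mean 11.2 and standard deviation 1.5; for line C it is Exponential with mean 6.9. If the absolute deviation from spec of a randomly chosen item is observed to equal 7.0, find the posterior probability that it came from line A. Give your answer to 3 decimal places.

0.532

Likelihoods f(7.0 | ·): A: 0.104167; B: 0.00527697; C: 0.0525487.
Posterior ∝ prior × likelihood. Numerator for A: 0.25·0.104167 = 0.0260417.
Normalizing constant: 0.25·0.104167 + 0.35·0.00527697 + 0.4·0.0525487 = 0.0489081.
P(A | observation) = 0.0260417 / 0.0489081 = 0.532461.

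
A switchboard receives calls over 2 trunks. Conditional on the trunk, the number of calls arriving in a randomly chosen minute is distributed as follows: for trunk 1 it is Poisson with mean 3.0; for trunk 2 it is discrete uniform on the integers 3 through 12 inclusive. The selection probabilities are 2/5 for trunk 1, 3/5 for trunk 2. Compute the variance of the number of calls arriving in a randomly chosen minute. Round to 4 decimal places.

11.0100

Per component, 1: μ=3, E[X²]=12; 2: μ=7.5, E[X²]=64.5.
E[X] = 0.4·3 + 0.6·7.5 = 5.7.
E[X²] = 0.4·12 + 0.6·64.5 = 43.5.
Var(X) = E[X²] − (E[X])² = 43.5 − 32.49 = 11.01.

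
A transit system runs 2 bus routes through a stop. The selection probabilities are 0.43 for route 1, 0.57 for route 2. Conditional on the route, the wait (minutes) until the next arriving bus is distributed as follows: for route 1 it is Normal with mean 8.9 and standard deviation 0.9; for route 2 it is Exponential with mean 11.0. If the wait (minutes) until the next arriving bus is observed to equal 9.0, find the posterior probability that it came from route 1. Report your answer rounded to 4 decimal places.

Likelihoods f(9.0 | ·): 1: 0.440541; 2: 0.0401121.
Posterior ∝ prior × likelihood. Numerator for 1: 0.43·0.440541 = 0.189433.
Normalizing constant: 0.43·0.440541 + 0.57·0.0401121 = 0.212297.
P(1 | observation) = 0.189433 / 0.212297 = 0.892302.

0.8923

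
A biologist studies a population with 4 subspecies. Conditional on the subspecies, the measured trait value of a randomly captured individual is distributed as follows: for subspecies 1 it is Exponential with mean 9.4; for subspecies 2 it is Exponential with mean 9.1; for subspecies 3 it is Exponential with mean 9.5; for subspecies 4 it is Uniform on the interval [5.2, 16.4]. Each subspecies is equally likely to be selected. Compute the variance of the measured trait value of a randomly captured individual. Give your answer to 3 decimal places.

68.393

Per component, 1: μ=9.4, E[X²]=176.72; 2: μ=9.1, E[X²]=165.62; 3: μ=9.5, E[X²]=180.5; 4: μ=10.8, E[X²]=127.093.
E[X] = 0.25·9.4 + 0.25·9.1 + 0.25·9.5 + 0.25·10.8 = 9.7.
E[X²] = 0.25·176.72 + 0.25·165.62 + 0.25·180.5 + 0.25·127.093 = 162.483.
Var(X) = E[X²] − (E[X])² = 162.483 − 94.09 = 68.3933.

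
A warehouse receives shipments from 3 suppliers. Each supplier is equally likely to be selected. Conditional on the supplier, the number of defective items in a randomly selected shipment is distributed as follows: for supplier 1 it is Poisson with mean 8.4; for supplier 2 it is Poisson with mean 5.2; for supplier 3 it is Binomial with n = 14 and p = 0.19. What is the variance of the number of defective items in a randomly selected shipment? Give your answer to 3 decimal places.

Per component, 1: μ=8.4, E[X²]=78.96; 2: μ=5.2, E[X²]=32.24; 3: μ=2.66, E[X²]=9.2302.
E[X] = 0.333333·8.4 + 0.333333·5.2 + 0.333333·2.66 = 5.42.
E[X²] = 0.333333·78.96 + 0.333333·32.24 + 0.333333·9.2302 = 40.1434.
Var(X) = E[X²] − (E[X])² = 40.1434 − 29.3764 = 10.767.

10.767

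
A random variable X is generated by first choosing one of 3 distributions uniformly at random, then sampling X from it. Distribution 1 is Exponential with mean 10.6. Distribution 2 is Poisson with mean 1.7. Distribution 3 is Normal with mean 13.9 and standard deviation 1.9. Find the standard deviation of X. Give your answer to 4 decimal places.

8.1100

Per component, 1: μ=10.6, E[X²]=224.72; 2: μ=1.7, E[X²]=4.59; 3: μ=13.9, E[X²]=196.82.
E[X] = 0.333333·10.6 + 0.333333·1.7 + 0.333333·13.9 = 8.73333.
E[X²] = 0.333333·224.72 + 0.333333·4.59 + 0.333333·196.82 = 142.043.
Var(X) = E[X²] − (E[X])² = 142.043 − 76.2711 = 65.7722.
SD(X) = √65.7722 = 8.11001.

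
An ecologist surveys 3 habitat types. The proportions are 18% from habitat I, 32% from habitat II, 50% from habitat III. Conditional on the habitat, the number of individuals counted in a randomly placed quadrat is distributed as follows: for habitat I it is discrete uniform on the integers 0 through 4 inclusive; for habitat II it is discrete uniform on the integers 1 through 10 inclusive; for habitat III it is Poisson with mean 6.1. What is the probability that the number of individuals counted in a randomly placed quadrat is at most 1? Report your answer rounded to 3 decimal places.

0.112

Conditional on each habitat, P(X ≤ 1): I: 0.4; II: 0.1; III: 0.0159244.
By total probability, P(X ≤ 1) = 0.18·0.4 + 0.32·0.1 + 0.5·0.0159244 = 0.111962.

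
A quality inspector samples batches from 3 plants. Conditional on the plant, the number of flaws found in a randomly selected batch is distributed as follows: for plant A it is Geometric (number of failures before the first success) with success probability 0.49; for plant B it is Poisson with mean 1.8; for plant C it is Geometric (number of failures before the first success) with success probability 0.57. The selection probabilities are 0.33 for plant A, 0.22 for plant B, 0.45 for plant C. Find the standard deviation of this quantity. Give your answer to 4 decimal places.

Per component, A: μ=1.04082, E[X²]=3.20741; B: μ=1.8, E[X²]=5.04; C: μ=0.754386, E[X²]=1.89258.
E[X] = 0.33·1.04082 + 0.22·1.8 + 0.45·0.754386 = 1.07894.
E[X²] = 0.33·3.20741 + 0.22·5.04 + 0.45·1.89258 = 3.01891.
Var(X) = E[X²] − (E[X])² = 3.01891 − 1.16412 = 1.85479.
SD(X) = √1.85479 = 1.36191.

1.3619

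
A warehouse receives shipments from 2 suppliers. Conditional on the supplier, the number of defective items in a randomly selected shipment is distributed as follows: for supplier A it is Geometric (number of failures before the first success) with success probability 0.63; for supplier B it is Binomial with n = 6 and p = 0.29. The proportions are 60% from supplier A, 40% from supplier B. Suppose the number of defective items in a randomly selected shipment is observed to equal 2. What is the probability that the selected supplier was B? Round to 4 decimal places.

0.7125

Likelihoods P(X=2 | ·): A: 0.086247; B: 0.320568.
Posterior ∝ prior × likelihood. Numerator for B: 0.4·0.320568 = 0.128227.
Normalizing constant: 0.6·0.086247 + 0.4·0.320568 = 0.179976.
P(B | observation) = 0.128227 / 0.179976 = 0.712471.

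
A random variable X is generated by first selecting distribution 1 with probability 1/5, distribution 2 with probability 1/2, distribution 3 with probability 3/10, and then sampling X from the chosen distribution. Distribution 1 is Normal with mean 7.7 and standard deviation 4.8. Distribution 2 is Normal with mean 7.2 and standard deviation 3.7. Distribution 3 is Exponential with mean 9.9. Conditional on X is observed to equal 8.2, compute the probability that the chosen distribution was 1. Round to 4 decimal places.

0.2022

Likelihoods f(8.2 | ·): 1: 0.0826633; 2: 0.103955; 3: 0.0441211.
Posterior ∝ prior × likelihood. Numerator for 1: 0.2·0.0826633 = 0.0165327.
Normalizing constant: 0.2·0.0826633 + 0.5·0.103955 + 0.3·0.0441211 = 0.0817466.
P(1 | observation) = 0.0165327 / 0.0817466 = 0.202243.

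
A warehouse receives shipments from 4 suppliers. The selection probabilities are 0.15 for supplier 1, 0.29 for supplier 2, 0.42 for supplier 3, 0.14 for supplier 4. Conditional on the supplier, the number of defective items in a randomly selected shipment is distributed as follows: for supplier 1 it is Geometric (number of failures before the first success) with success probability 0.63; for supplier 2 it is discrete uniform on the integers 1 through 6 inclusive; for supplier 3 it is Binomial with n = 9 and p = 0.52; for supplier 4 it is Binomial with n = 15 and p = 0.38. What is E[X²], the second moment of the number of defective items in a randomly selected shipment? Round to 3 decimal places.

For each component E[X²] = Var + (mean)², giving 1: 1.27715; 2: 15.1667; 3: 24.1488; 4: 36.024.
Overall E[X²] = 0.15·1.27715 + 0.29·15.1667 + 0.42·24.1488 + 0.14·36.024 = 19.7758.

19.776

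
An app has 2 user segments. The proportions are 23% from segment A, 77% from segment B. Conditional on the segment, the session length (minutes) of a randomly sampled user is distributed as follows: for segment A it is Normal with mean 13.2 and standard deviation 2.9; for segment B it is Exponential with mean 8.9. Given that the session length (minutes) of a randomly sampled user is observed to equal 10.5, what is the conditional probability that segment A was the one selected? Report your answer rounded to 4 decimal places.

0.4355

Likelihoods f(10.5 | ·): A: 0.0891833; B: 0.0345335.
Posterior ∝ prior × likelihood. Numerator for A: 0.23·0.0891833 = 0.0205122.
Normalizing constant: 0.23·0.0891833 + 0.77·0.0345335 = 0.0471029.
P(A | observation) = 0.0205122 / 0.0471029 = 0.435475.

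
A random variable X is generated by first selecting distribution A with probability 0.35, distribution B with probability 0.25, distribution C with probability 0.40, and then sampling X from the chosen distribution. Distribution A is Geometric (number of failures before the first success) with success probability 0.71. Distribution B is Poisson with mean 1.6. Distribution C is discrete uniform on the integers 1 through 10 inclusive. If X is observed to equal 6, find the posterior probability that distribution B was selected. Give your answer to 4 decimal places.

0.0285

Likelihoods P(X=6 | ·): A: 0.000422325; B: 0.00470453; C: 0.1.
Posterior ∝ prior × likelihood. Numerator for B: 0.25·0.00470453 = 0.00117613.
Normalizing constant: 0.35·0.000422325 + 0.25·0.00470453 + 0.4·0.1 = 0.0413239.
P(B | observation) = 0.00117613 / 0.0413239 = 0.0284613.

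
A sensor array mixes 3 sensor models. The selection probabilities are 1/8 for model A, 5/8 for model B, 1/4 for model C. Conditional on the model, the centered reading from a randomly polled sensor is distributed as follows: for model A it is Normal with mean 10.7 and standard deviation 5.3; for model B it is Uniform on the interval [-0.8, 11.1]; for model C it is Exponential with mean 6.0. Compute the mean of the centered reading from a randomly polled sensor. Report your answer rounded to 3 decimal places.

6.056

Component means — A: 10.7; B: 5.15; C: 6.
E[X] = 0.125·10.7 + 0.625·5.15 + 0.25·6 = 6.05625.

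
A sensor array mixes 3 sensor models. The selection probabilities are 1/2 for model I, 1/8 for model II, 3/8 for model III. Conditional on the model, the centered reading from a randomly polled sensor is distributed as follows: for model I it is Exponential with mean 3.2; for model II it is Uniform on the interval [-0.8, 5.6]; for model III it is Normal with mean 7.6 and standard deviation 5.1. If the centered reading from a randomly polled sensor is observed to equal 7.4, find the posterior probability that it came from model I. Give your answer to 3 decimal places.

0.345

Likelihoods f(7.4 | ·): I: 0.0309417; II: 0; III: 0.0781639.
Posterior ∝ prior × likelihood. Numerator for I: 0.5·0.0309417 = 0.0154708.
Normalizing constant: 0.5·0.0309417 + 0.125·0 + 0.375·0.0781639 = 0.0447823.
P(I | observation) = 0.0154708 / 0.0447823 = 0.345468.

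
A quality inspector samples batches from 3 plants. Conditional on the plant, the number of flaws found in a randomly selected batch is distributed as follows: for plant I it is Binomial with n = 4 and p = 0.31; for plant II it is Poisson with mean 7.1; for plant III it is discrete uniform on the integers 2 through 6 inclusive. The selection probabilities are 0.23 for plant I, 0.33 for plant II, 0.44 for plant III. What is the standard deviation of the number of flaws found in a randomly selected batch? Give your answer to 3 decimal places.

Per component, I: μ=1.24, E[X²]=2.3932; II: μ=7.1, E[X²]=57.51; III: μ=4, E[X²]=18.
E[X] = 0.23·1.24 + 0.33·7.1 + 0.44·4 = 4.3882.
E[X²] = 0.23·2.3932 + 0.33·57.51 + 0.44·18 = 27.4487.
Var(X) = E[X²] − (E[X])² = 27.4487 − 19.2563 = 8.19244.
SD(X) = √8.19244 = 2.86224.

2.862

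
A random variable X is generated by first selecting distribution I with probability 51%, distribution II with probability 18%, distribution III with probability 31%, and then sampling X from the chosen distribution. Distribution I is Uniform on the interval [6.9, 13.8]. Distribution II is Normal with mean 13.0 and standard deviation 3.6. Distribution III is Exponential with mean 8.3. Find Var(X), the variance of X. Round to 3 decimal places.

28.254

Per component, I: μ=10.35, E[X²]=111.09; II: μ=13, E[X²]=181.96; III: μ=8.3, E[X²]=137.78.
E[X] = 0.51·10.35 + 0.18·13 + 0.31·8.3 = 10.1915.
E[X²] = 0.51·111.09 + 0.18·181.96 + 0.31·137.78 = 132.121.
Var(X) = E[X²] − (E[X])² = 132.121 − 103.867 = 28.2538.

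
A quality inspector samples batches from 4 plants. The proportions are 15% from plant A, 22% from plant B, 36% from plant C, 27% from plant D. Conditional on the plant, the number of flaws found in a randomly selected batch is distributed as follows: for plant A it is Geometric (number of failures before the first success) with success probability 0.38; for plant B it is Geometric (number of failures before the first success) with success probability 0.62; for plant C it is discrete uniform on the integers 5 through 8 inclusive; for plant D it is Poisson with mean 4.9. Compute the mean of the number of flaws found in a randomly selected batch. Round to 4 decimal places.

Component means — A: 1.63158; B: 0.612903; C: 6.5; D: 4.9.
E[X] = 0.15·1.63158 + 0.22·0.612903 + 0.36·6.5 + 0.27·4.9 = 4.04258.

4.0426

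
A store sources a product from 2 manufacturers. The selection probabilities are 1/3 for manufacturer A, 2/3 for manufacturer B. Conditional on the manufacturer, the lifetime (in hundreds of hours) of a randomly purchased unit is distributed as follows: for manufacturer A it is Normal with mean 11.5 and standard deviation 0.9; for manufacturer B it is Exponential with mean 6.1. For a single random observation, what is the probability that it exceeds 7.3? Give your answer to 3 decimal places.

Conditional on each manufacturer, P(X > 7.3): A: 0.999998; B: 0.302183.
By total probability, P(X > 7.3) = 0.333333·0.999998 + 0.666667·0.302183 = 0.534788.

0.535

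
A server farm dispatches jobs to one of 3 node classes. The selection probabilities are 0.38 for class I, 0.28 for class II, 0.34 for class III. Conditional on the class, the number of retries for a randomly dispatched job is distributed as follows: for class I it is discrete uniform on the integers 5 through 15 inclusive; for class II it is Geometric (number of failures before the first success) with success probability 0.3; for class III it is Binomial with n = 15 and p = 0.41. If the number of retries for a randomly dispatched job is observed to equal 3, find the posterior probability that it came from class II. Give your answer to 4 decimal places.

Likelihoods P(X=3 | ·): I: 0; II: 0.1029; III: 0.0557939.
Posterior ∝ prior × likelihood. Numerator for II: 0.28·0.1029 = 0.028812.
Normalizing constant: 0.38·0 + 0.28·0.1029 + 0.34·0.0557939 = 0.0477819.
P(II | observation) = 0.028812 / 0.0477819 = 0.602989.

0.6030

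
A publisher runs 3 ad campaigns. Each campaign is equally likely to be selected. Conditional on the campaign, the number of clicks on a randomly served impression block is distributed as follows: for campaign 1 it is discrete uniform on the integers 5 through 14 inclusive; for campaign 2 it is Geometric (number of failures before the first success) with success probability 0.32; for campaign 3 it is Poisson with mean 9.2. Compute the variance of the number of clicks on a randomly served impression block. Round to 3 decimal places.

Per component, 1: μ=9.5, E[X²]=98.5; 2: μ=2.125, E[X²]=11.1562; 3: μ=9.2, E[X²]=93.84.
E[X] = 0.333333·9.5 + 0.333333·2.125 + 0.333333·9.2 = 6.94167.
E[X²] = 0.333333·98.5 + 0.333333·11.1562 + 0.333333·93.84 = 67.8321.
Var(X) = E[X²] − (E[X])² = 67.8321 − 48.1867 = 19.6453.

19.645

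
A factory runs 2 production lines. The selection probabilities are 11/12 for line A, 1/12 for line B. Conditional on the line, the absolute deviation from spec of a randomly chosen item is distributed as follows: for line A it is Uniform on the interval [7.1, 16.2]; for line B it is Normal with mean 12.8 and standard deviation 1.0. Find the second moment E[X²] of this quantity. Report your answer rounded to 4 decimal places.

For each component E[X²] = Var + (mean)², giving A: 142.623; B: 164.84.
Overall E[X²] = 0.916667·142.623 + 0.0833333·164.84 = 144.475.

144.4747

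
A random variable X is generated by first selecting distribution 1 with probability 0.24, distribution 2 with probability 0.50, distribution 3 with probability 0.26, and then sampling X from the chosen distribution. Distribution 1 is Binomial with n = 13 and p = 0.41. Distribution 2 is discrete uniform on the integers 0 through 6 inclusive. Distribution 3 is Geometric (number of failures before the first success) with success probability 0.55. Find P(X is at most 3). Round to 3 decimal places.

0.571

Conditional on each component, P(X ≤ 3): 1: 0.150821; 2: 0.571429; 3: 0.958994.
By total probability, P(X ≤ 3) = 0.24·0.150821 + 0.5·0.571429 + 0.26·0.958994 = 0.57125.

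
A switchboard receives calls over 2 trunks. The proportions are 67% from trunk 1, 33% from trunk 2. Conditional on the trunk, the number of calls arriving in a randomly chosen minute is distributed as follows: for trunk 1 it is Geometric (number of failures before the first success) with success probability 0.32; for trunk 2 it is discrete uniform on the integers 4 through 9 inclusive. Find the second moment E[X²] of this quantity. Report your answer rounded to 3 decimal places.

22.380

For each component E[X²] = Var + (mean)², giving 1: 11.1562; 2: 45.1667.
Overall E[X²] = 0.67·11.1562 + 0.33·45.1667 = 22.3797.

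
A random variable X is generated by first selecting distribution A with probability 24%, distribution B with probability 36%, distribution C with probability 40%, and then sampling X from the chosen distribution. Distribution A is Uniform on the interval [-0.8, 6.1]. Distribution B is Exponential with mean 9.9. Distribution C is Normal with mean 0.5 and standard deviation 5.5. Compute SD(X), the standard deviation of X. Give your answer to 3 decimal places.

8.127

Per component, A: μ=2.65, E[X²]=10.99; B: μ=9.9, E[X²]=196.02; C: μ=0.5, E[X²]=30.5.
E[X] = 0.24·2.65 + 0.36·9.9 + 0.4·0.5 = 4.4.
E[X²] = 0.24·10.99 + 0.36·196.02 + 0.4·30.5 = 85.4048.
Var(X) = E[X²] − (E[X])² = 85.4048 − 19.36 = 66.0448.
SD(X) = √66.0448 = 8.1268.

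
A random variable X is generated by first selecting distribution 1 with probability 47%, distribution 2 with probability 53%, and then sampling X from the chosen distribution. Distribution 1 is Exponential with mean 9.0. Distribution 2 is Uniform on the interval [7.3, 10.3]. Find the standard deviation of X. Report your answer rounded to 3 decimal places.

6.203

Per component, 1: μ=9, E[X²]=162; 2: μ=8.8, E[X²]=78.19.
E[X] = 0.47·9 + 0.53·8.8 = 8.894.
E[X²] = 0.47·162 + 0.53·78.19 = 117.581.
Var(X) = E[X²] − (E[X])² = 117.581 − 79.1032 = 38.4775.
SD(X) = √38.4775 = 6.20302.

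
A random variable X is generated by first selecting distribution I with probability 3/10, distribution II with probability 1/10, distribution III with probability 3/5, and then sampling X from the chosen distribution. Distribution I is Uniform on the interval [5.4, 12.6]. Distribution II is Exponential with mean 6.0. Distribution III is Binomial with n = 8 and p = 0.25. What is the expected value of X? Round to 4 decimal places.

4.5000

Component means — I: 9; II: 6; III: 2.
E[X] = 0.3·9 + 0.1·6 + 0.6·2 = 4.5.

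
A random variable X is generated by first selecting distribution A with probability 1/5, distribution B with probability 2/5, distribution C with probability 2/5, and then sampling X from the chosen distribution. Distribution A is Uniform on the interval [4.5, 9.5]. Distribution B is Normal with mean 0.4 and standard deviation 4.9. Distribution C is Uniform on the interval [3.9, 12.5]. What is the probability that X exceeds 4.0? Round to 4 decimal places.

0.6879

Conditional on each component, P(X > 4.0): A: 1; B: 0.231263; C: 0.988372.
By total probability, P(X > 4.0) = 0.2·1 + 0.4·0.231263 + 0.4·0.988372 = 0.687854.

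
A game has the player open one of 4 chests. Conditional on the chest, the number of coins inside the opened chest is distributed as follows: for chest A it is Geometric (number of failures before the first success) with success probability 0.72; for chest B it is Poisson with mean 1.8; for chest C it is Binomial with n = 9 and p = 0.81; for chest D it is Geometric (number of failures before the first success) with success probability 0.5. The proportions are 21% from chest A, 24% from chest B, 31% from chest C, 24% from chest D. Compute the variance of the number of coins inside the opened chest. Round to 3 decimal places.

Per component, A: μ=0.388889, E[X²]=0.691358; B: μ=1.8, E[X²]=5.04; C: μ=7.29, E[X²]=54.5292; D: μ=1, E[X²]=3.
E[X] = 0.21·0.388889 + 0.24·1.8 + 0.31·7.29 + 0.24·1 = 3.01357.
E[X²] = 0.21·0.691358 + 0.24·5.04 + 0.31·54.5292 + 0.24·3 = 18.9788.
Var(X) = E[X²] − (E[X])² = 18.9788 − 9.08158 = 9.89725.

9.897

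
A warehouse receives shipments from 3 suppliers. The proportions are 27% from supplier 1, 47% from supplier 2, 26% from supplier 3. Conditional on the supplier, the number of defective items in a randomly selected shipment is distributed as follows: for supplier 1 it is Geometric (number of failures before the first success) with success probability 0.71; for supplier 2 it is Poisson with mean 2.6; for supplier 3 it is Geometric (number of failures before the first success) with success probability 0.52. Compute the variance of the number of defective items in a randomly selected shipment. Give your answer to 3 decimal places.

2.811

Per component, 1: μ=0.408451, E[X²]=0.742115; 2: μ=2.6, E[X²]=9.36; 3: μ=0.923077, E[X²]=2.62722.
E[X] = 0.27·0.408451 + 0.47·2.6 + 0.26·0.923077 = 1.57228.
E[X²] = 0.27·0.742115 + 0.47·9.36 + 0.26·2.62722 = 5.28265.
Var(X) = E[X²] − (E[X])² = 5.28265 − 2.47207 = 2.81058.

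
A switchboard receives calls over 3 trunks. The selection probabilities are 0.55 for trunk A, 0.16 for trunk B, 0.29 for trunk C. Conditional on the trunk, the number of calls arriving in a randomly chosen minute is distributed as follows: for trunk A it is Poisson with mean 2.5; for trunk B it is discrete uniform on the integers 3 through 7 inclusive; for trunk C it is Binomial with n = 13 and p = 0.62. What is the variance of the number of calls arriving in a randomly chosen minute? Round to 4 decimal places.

8.4984

Per component, A: μ=2.5, E[X²]=8.75; B: μ=5, E[X²]=27; C: μ=8.06, E[X²]=68.0264.
E[X] = 0.55·2.5 + 0.16·5 + 0.29·8.06 = 4.5124.
E[X²] = 0.55·8.75 + 0.16·27 + 0.29·68.0264 = 28.8602.
Var(X) = E[X²] − (E[X])² = 28.8602 − 20.3618 = 8.4984.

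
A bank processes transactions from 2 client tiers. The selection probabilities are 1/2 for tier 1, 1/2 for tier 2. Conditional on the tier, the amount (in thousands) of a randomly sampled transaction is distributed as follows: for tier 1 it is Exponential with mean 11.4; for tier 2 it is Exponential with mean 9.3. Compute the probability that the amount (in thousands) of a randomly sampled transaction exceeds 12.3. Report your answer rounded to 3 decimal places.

0.303

Conditional on each tier, P(X > 12.3): 1: 0.339953; 2: 0.266447.
By total probability, P(X > 12.3) = 0.5·0.339953 + 0.5·0.266447 = 0.3032.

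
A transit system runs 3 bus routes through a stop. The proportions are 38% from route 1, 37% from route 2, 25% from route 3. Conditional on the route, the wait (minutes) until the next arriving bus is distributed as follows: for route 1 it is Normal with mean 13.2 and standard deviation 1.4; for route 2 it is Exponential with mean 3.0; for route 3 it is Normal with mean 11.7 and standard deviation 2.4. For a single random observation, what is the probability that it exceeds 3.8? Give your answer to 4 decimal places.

0.7341

Conditional on each route, P(X > 3.8): 1: 1; 2: 0.281769; 3: 0.999502.
By total probability, P(X > 3.8) = 0.38·1 + 0.37·0.281769 + 0.25·0.999502 = 0.73413.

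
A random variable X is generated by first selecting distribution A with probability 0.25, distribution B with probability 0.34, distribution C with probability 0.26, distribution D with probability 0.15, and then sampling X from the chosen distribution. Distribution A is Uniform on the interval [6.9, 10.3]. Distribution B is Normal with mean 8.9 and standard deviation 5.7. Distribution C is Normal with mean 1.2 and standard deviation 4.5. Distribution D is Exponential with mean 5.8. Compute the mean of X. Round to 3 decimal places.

Component means — A: 8.6; B: 8.9; C: 1.2; D: 5.8.
E[X] = 0.25·8.6 + 0.34·8.9 + 0.26·1.2 + 0.15·5.8 = 6.358.

6.358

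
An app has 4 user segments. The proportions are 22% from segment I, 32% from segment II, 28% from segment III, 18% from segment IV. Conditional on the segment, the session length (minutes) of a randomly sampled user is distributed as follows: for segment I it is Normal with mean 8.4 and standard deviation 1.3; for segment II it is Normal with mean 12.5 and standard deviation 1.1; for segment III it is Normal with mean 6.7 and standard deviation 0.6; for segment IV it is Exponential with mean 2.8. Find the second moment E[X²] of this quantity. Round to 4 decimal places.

81.7746

For each component E[X²] = Var + (mean)², giving I: 72.25; II: 157.46; III: 45.25; IV: 15.68.
Overall E[X²] = 0.22·72.25 + 0.32·157.46 + 0.28·45.25 + 0.18·15.68 = 81.7746.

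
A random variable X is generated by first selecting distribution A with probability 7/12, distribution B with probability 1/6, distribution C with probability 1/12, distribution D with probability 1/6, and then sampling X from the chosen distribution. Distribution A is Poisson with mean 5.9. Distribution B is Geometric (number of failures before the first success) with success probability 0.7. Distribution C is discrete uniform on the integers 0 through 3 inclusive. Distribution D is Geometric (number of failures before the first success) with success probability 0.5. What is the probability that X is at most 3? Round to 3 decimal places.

Conditional on each component, P(X ≤ 3): A: 0.160353; B: 0.9919; C: 1; D: 0.9375.
By total probability, P(X ≤ 3) = 0.583333·0.160353 + 0.166667·0.9919 + 0.0833333·1 + 0.166667·0.9375 = 0.498439.

0.498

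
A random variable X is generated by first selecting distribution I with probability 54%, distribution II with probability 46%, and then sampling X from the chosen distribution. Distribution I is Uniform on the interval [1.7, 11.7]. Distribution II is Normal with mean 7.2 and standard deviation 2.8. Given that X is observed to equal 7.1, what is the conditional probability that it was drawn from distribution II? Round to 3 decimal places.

0.548

Likelihoods f(7.1 | ·): I: 0.1; II: 0.142389.
Posterior ∝ prior × likelihood. Numerator for II: 0.46·0.142389 = 0.0654987.
Normalizing constant: 0.54·0.1 + 0.46·0.142389 = 0.119499.
P(II | observation) = 0.0654987 / 0.119499 = 0.548112.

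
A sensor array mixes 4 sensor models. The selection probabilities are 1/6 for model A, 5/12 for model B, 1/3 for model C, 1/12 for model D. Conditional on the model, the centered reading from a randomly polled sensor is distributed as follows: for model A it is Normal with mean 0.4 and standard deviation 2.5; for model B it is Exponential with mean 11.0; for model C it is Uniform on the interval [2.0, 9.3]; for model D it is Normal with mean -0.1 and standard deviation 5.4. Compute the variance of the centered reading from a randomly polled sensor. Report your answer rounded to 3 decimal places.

73.878

Per component, A: μ=0.4, E[X²]=6.41; B: μ=11, E[X²]=242; C: μ=5.65, E[X²]=36.3633; D: μ=-0.1, E[X²]=29.17.
E[X] = 0.166667·0.4 + 0.416667·11 + 0.333333·5.65 + 0.0833333·-0.1 = 6.525.
E[X²] = 0.166667·6.41 + 0.416667·242 + 0.333333·36.3633 + 0.0833333·29.17 = 116.454.
Var(X) = E[X²] − (E[X])² = 116.454 − 42.5756 = 73.878.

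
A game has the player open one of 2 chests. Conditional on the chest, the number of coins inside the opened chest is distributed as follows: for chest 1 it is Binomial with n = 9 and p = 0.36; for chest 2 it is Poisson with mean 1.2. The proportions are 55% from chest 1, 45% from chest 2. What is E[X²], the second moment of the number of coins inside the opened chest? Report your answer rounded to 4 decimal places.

8.1022

For each component E[X²] = Var + (mean)², giving 1: 12.5712; 2: 2.64.
Overall E[X²] = 0.55·12.5712 + 0.45·2.64 = 8.10216.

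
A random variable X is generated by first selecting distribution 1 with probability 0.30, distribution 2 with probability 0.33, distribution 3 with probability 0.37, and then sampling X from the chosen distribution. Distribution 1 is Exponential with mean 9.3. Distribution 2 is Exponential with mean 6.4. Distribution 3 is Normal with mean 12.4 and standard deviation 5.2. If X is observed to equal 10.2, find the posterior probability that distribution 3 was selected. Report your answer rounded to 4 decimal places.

0.5499

Likelihoods f(10.2 | ·): 1: 0.0359082; 2: 0.0317441; 3: 0.0701518.
Posterior ∝ prior × likelihood. Numerator for 3: 0.37·0.0701518 = 0.0259562.
Normalizing constant: 0.3·0.0359082 + 0.33·0.0317441 + 0.37·0.0701518 = 0.0472042.
P(3 | observation) = 0.0259562 / 0.0472042 = 0.54987.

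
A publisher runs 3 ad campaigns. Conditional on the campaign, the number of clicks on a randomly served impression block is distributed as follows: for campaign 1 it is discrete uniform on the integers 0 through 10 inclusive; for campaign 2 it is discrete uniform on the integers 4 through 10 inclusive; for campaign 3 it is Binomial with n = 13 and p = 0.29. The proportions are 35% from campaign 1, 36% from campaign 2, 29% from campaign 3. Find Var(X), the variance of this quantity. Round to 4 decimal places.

7.4630

Per component, 1: μ=5, E[X²]=35; 2: μ=7, E[X²]=53; 3: μ=3.77, E[X²]=16.8896.
E[X] = 0.35·5 + 0.36·7 + 0.29·3.77 = 5.3633.
E[X²] = 0.35·35 + 0.36·53 + 0.29·16.8896 = 36.228.
Var(X) = E[X²] − (E[X])² = 36.228 − 28.765 = 7.463.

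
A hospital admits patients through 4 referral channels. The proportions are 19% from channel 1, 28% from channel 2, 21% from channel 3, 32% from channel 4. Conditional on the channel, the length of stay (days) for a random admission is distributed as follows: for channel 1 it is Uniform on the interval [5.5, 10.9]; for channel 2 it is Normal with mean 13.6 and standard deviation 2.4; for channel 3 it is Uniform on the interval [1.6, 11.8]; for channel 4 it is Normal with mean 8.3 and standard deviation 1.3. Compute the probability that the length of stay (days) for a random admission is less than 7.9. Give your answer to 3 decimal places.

0.338

Conditional on each channel, P(X < 7.9): 1: 0.444444; 2: 0.00877448; 3: 0.617647; 4: 0.379158.
By total probability, P(X < 7.9) = 0.19·0.444444 + 0.28·0.00877448 + 0.21·0.617647 + 0.32·0.379158 = 0.337938.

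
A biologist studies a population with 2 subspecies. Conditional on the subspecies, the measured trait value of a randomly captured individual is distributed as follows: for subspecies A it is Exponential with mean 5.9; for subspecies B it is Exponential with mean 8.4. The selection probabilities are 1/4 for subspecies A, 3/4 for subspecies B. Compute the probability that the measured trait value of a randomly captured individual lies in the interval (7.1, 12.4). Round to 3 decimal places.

Conditional on each subspecies, P(7.1 < X < 12.4): A: 0.177926; B: 0.200949.
By total probability, P(7.1 < X < 12.4) = 0.25·0.177926 + 0.75·0.200949 = 0.195193.

0.195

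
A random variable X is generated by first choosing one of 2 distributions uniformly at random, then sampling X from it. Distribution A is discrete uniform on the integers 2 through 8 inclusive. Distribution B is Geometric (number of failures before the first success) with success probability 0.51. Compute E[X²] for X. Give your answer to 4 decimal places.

For each component E[X²] = Var + (mean)², giving A: 29; B: 2.807.
Overall E[X²] = 0.5·29 + 0.5·2.807 = 15.9035.

15.9035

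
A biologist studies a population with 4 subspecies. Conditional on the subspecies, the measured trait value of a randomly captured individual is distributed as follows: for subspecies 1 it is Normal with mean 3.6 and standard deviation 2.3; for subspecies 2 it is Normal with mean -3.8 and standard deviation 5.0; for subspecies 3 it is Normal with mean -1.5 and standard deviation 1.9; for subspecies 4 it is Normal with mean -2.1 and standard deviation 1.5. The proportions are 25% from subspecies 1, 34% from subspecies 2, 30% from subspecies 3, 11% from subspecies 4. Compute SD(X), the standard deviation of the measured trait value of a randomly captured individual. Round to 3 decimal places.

4.394

Per component, 1: μ=3.6, E[X²]=18.25; 2: μ=-3.8, E[X²]=39.44; 3: μ=-1.5, E[X²]=5.86; 4: μ=-2.1, E[X²]=6.66.
E[X] = 0.25·3.6 + 0.34·-3.8 + 0.3·-1.5 + 0.11·-2.1 = -1.073.
E[X²] = 0.25·18.25 + 0.34·39.44 + 0.3·5.86 + 0.11·6.66 = 20.4627.
Var(X) = E[X²] − (E[X])² = 20.4627 − 1.15133 = 19.3114.
SD(X) = √19.3114 = 4.39447.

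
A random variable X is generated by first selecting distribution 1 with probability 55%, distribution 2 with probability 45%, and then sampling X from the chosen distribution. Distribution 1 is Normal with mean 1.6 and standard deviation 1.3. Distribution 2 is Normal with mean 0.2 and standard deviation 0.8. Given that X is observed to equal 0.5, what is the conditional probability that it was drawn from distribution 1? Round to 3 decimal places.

Likelihoods f(0.5 | ·): 1: 0.214533; 2: 0.464819.
Posterior ∝ prior × likelihood. Numerator for 1: 0.55·0.214533 = 0.117993.
Normalizing constant: 0.55·0.214533 + 0.45·0.464819 = 0.327162.
P(1 | observation) = 0.117993 / 0.327162 = 0.360657.

0.361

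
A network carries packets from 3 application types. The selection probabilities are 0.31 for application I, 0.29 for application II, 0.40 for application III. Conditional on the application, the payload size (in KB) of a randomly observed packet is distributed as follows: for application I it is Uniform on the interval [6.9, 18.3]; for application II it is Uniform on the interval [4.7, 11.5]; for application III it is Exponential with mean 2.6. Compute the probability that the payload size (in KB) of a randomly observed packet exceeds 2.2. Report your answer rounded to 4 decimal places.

0.7716

Conditional on each application, P(X > 2.2): I: 1; II: 1; III: 0.429062.
By total probability, P(X > 2.2) = 0.31·1 + 0.29·1 + 0.4·0.429062 = 0.771625.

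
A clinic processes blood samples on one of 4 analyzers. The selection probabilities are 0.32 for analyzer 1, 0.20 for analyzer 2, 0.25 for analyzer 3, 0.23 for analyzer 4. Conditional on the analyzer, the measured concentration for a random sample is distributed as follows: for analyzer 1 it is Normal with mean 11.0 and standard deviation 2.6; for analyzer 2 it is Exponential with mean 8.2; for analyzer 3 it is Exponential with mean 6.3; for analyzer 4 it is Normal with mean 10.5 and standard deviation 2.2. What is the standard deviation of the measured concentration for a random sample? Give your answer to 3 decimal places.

5.511

Per component, 1: μ=11, E[X²]=127.76; 2: μ=8.2, E[X²]=134.48; 3: μ=6.3, E[X²]=79.38; 4: μ=10.5, E[X²]=115.09.
E[X] = 0.32·11 + 0.2·8.2 + 0.25·6.3 + 0.23·10.5 = 9.15.
E[X²] = 0.32·127.76 + 0.2·134.48 + 0.25·79.38 + 0.23·115.09 = 114.095.
Var(X) = E[X²] − (E[X])² = 114.095 − 83.7225 = 30.3724.
SD(X) = √30.3724 = 5.51112.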